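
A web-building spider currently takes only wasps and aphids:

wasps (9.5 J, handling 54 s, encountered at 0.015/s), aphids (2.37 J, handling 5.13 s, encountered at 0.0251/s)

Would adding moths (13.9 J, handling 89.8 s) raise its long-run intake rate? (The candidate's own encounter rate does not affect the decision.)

Yes

Intake rate on the current diet: R = (0.015×9.5 + 0.0251×2.37) / (1 + 0.015×54 + 0.0251×5.13) = 0.202/1.939 = 0.1042 J/s.
moths: E/h = 13.9/89.8 = 0.1548 J/s.
Since 0.1548 > R, including moths increases the long-run rate.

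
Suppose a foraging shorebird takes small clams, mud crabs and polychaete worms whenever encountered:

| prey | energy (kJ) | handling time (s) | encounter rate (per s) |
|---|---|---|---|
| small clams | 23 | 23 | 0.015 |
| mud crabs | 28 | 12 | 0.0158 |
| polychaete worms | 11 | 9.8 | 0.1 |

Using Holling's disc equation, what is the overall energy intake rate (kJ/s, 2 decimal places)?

0.75 kJ/s

R = Σλ_iE_i / (1 + Σλ_ih_i)
Numerator: 0.015×23 + 0.0158×28 + 0.1×11 = 1.887
Denominator: 1 + 0.015×23 + 0.0158×12 + 0.1×9.8 = 2.515
R = 1.887/2.515 = 0.7506 kJ/s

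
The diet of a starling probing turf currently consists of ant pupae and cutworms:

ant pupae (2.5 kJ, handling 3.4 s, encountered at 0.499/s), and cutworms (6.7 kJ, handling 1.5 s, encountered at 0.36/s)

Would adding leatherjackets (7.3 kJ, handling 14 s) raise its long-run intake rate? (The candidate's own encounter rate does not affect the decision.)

Intake rate on the current diet: R = (0.499×2.5 + 0.36×6.7) / (1 + 0.499×3.4 + 0.36×1.5) = 3.659/3.237 = 1.131 kJ/s.
leatherjackets: E/h = 7.3/14 = 0.5214 kJ/s.
Since 0.5214 < R, time spent handling leatherjackets is better spent searching.

No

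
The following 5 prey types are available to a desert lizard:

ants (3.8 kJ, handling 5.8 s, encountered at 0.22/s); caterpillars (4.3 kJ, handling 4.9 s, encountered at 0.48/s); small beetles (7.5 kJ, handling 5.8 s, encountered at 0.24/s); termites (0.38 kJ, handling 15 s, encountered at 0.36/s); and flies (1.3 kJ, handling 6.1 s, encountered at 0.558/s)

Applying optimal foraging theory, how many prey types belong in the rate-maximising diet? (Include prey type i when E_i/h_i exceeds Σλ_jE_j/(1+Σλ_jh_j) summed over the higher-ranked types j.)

2

E/h in descending order: small beetles 1.29, caterpillars 0.878, ants 0.655, flies 0.213, termites 0.0253 kJ/s. The optimal diet is the largest prefix of this list for which every included type satisfies E_i/h_i > R on the types above it.
Rate on top 1: 0.7525. caterpillars: 0.878 > 0.7525 → include.
Rate on top 2: 0.8145. ants: 0.655 < 0.8145 → exclude; stop.
Optimal diet: small beetles, caterpillars — 2 of 5 types.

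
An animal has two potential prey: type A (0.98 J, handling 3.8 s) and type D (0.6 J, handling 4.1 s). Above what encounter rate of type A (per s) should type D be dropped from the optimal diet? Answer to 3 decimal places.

0.345 per s

Drop type D once their profitability E₂/h₂ falls below the rate achievable on type A alone: E₂/h₂ = λE₁/(1 + λh₁).
Solve for λ: λE₁h₂ = E₂(1 + λh₁) → λ(E₁h₂ − E₂h₁) = E₂ → λ = E₂/(E₁h₂ − E₂h₁).
λ = 0.6/(0.98×4.1 − 0.6×3.8) = 0.6/1.738 = 0.3452 per s.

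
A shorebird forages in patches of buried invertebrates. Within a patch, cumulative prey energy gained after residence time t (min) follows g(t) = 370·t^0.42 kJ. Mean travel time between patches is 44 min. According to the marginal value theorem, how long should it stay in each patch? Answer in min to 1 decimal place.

31.9 min

Maximise g(t)/(T+t): set derivative to zero → g'(t)(T+t) = g(t).
g'(t) = 0.42·370·t^-0.58. Setting 0.42·370·t^-0.58 = 370·t^0.42/(44+t) gives 0.42(44+t) = t, so 0.58·t = 0.42×44.
t* = 0.42×44/0.58 = 31.86 min.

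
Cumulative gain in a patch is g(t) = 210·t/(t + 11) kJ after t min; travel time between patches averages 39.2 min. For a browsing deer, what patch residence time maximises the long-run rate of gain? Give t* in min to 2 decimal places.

Optimal t* satisfies g'(t*) = g(t*)/(T + t*).
g'(t) = 210·11/(t + 11)². Setting 210·11/(t+11)² = 210t/[(t+11)(39.2+t)] gives 11(39.2+t) = t(t+11), so t² = 11×39.2 = 431.2.
t* = √431.2 = 20.77 min.

20.77 min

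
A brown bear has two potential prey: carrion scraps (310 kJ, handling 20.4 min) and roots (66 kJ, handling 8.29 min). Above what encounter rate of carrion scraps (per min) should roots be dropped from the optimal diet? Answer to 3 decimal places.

0.054 per min

Drop roots once their profitability E₂/h₂ falls below the rate achievable on carrion scraps alone: E₂/h₂ = λE₁/(1 + λh₁).
Solve for λ: λE₁h₂ = E₂(1 + λh₁) → λ(E₁h₂ − E₂h₁) = E₂ → λ = E₂/(E₁h₂ − E₂h₁).
λ = 66/(310×8.29 − 66×20.4) = 66/1223 = 0.05394 per min.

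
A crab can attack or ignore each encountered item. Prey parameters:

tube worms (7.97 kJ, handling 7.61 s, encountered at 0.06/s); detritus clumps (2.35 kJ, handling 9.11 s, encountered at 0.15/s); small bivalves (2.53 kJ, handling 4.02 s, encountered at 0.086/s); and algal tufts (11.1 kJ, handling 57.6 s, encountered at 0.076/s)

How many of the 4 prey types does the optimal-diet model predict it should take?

Rank by E/h (kJ/s): tube worms 1.05, small bivalves 0.629, detritus clumps 0.258, algal tufts 0.193. Include each in turn until the next type's E/h falls below the running intake rate.
Rate on top 1: 0.3283. small bivalves: 0.629 > 0.3283 → include.
Rate on top 2: 0.386. detritus clumps: 0.258 < 0.386 → exclude; stop.
Optimal diet: tube worms, small bivalves — 2 of 4 types.

2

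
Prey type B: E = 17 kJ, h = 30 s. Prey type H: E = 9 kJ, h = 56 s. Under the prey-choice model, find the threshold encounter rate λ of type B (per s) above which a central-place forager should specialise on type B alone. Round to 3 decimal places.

The zero-one rule: include type H iff E₂/h₂ > λE₁/(1+λh₁). Equality gives the switch point.
λE₁h₂ = E₂ + λE₂h₁ ⇒ λ = E₂/(E₁h₂ − E₂h₁) = 9/(952 − 270) = 0.0132 per s.

0.013 per s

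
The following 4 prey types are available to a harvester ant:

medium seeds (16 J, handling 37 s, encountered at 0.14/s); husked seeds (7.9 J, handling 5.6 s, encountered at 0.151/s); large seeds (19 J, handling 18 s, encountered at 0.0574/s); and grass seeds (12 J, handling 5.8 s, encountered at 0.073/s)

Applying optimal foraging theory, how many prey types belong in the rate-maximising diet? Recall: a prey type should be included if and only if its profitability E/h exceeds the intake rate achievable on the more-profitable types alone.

Profitabilities (E/h, J/s): grass seeds 2.07, husked seeds 1.41, large seeds 1.06, medium seeds 0.432. Add prey in this order while the next type's profitability exceeds the intake rate on those already taken.
Rate on top 1: 0.6154. husked seeds: 1.41 > 0.6154 → include.
Rate on top 2: 0.9118. large seeds: 1.06 > 0.9118 → include.
Rate on top 3: 0.9568. medium seeds: 0.432 < 0.9568 → exclude; stop.
Optimal diet: grass seeds, husked seeds, large seeds — 3 of 4 types.

3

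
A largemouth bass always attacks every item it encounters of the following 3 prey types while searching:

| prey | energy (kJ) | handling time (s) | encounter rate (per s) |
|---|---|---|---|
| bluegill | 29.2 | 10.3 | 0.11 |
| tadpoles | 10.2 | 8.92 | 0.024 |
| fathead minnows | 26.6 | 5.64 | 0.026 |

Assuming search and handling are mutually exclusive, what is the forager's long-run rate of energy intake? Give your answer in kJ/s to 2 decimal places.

R = (0.11×29.2 + 0.024×10.2 + 0.026×26.6) / (1 + 0.11×10.3 + 0.024×8.92 + 0.026×5.64) = 4.148/2.494 = 1.664 kJ/s.

1.66 kJ/s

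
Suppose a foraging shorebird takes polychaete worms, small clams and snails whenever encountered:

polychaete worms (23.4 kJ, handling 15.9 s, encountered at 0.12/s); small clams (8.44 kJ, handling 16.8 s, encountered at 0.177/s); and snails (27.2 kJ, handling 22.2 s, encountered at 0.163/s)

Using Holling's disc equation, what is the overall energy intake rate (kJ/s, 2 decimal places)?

R = (0.12×23.4 + 0.177×8.44 + 0.163×27.2) / (1 + 0.12×15.9 + 0.177×16.8 + 0.163×22.2) = 8.735/9.5 = 0.9195 kJ/s.

0.92 kJ/s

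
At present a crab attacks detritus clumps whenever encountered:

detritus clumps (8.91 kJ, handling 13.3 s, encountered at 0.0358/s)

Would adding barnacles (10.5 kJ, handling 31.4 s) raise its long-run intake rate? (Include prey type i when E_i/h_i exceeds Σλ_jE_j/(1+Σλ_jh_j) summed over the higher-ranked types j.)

Yes

On detritus clumps alone, R = ΣλE/(1+Σλh) = 0.319/1.476 = 0.2161 kJ/s.
Profitability of barnacles: 10.5/31.4 = 0.3344 kJ/s.
Since 0.3344 > R, including barnacles increases the long-run rate.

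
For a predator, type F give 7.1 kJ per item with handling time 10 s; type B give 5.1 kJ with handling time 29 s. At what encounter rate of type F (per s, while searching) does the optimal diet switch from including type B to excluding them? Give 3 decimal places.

0.033 per s

At the threshold, the rate on type F alone equals the profitability of type B: λ·7.1/(1 + λ·10) = 5.1/29 = 0.1759.
Rearranging, λ(7.1 − 0.1759×10) = 0.1759, so λ = 0.1759/5.341 = 0.03292 per s.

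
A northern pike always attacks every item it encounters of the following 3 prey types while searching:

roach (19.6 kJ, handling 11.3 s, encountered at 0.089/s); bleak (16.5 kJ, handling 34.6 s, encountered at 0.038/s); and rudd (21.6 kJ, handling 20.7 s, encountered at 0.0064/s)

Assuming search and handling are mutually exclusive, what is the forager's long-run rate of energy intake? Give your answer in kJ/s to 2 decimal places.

R = (0.089×19.6 + 0.038×16.5 + 0.0064×21.6) / (1 + 0.089×11.3 + 0.038×34.6 + 0.0064×20.7) = 2.51/3.453 = 0.7268 kJ/s.

0.73 kJ/s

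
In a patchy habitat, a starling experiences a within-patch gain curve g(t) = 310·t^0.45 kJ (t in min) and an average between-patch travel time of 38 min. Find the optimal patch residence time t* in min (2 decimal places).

31.09 min

Optimal t* satisfies g'(t*) = g(t*)/(T + t*).
g'(t) = 0.45·310·t^-0.55. Setting 0.45·310·t^-0.55 = 310·t^0.45/(38+t) gives 0.45(38+t) = t, so 0.55·t = 0.45×38.
t* = 0.45×38/0.55 = 31.09 min.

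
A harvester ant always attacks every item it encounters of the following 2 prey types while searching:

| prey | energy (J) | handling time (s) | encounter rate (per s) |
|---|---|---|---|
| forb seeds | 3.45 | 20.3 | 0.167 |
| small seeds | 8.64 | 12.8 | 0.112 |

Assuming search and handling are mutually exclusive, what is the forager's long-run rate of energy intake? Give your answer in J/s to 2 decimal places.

0.27 J/s

R = (0.167×3.45 + 0.112×8.64) / (1 + 0.167×20.3 + 0.112×12.8) = 1.544/5.824 = 0.2651 J/s.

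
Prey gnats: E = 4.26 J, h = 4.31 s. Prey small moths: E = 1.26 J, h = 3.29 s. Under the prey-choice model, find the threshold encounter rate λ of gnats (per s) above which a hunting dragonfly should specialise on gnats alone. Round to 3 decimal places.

0.147 per s

At the threshold, the rate on gnats alone equals the profitability of small moths: λ·4.26/(1 + λ·4.31) = 1.26/3.29 = 0.383.
Rearranging, λ(4.26 − 0.383×4.31) = 0.383, so λ = 0.383/2.609 = 0.1468 per s.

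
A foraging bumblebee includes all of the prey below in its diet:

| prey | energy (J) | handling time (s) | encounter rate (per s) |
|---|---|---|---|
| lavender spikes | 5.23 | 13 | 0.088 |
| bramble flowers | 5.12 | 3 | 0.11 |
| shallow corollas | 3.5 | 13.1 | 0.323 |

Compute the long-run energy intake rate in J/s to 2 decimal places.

0.32 J/s

Energy encountered per unit search time: 0.088×5.23 + 0.11×5.12 + 0.323×3.5 = 2.154 J/s.
Handling time per unit search time: 0.088×13 + 0.11×3 + 0.323×13.1 = 5.705.
Rate = 2.154/(1 + 5.705) = 0.3212 J/s.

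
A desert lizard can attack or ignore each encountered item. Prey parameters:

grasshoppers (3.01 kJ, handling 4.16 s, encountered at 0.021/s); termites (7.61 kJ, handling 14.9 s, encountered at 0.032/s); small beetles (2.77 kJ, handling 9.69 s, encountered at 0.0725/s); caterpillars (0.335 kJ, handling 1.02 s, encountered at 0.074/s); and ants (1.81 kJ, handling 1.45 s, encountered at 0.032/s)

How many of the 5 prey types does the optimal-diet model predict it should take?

5

Rank by E/h (kJ/s): ants 1.25, grasshoppers 0.724, termites 0.511, caterpillars 0.328, small beetles 0.286. Include each in turn until the next type's E/h falls below the running intake rate.
Rate on top 1: 0.05535. grasshoppers: 0.724 > 0.05535 → include.
Rate on top 2: 0.1068. termites: 0.511 > 0.1068 → include.
Rate on top 3: 0.2264. caterpillars: 0.328 > 0.2264 → include.
Rate on top 4: 0.231. small beetles: 0.286 > 0.231 → include.
Optimal diet: ants, grasshoppers, termites, caterpillars, small beetles — 5 of 5 types.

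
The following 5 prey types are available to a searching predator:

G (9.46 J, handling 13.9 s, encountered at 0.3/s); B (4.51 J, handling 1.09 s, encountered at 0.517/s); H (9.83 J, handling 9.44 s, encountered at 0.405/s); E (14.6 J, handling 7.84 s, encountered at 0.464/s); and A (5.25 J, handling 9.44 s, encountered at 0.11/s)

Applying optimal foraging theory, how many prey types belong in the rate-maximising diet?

Profitabilities (E/h, J/s): B 4.14, E 1.86, H 1.04, G 0.681, A 0.556. Add prey in this order while the next type's profitability exceeds the intake rate on those already taken.
Rate on top 1: 1.491. E: 1.86 > 1.491 → include.
Rate on top 2: 1.751. H: 1.04 < 1.751 → exclude; stop.
Optimal diet: B, E — 2 of 5 types.

2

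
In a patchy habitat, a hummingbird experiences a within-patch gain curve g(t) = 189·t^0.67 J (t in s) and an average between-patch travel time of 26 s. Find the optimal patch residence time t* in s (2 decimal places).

52.79 s

Maximise g(t)/(T+t): set derivative to zero → g'(t)(T+t) = g(t).
g'(t) = 0.67·189·t^-0.33. Setting 0.67·189·t^-0.33 = 189·t^0.67/(26+t) gives 0.67(26+t) = t, so 0.33·t = 0.67×26.
t* = 0.67×26/0.33 = 52.79 s.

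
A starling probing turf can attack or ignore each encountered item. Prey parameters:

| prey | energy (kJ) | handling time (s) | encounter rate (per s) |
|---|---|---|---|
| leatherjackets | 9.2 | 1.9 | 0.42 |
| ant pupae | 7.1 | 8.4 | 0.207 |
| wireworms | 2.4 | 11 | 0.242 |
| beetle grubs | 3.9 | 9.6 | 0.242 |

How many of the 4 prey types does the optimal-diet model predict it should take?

1

E/h in descending order: leatherjackets 4.84, ant pupae 0.845, beetle grubs 0.406, wireworms 0.218 kJ/s. The optimal diet is the largest prefix of this list for which every included type satisfies E_i/h_i > R on the types above it.
Rate on top 1: 2.149. ant pupae: 0.845 < 2.149 → exclude; stop.
Optimal diet: leatherjackets — 1 of 4 types.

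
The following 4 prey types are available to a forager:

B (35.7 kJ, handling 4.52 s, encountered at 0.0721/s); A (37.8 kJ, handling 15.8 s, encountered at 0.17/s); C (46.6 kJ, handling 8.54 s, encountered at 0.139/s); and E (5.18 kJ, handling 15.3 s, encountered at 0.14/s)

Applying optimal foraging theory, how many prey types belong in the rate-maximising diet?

Rank by E/h (kJ/s): B 7.9, C 5.46, A 2.39, E 0.339. Include each in turn until the next type's E/h falls below the running intake rate.
Rate on top 1: 1.941. C: 5.46 > 1.941 → include.
Rate on top 2: 3.602. A: 2.39 < 3.602 → exclude; stop.
Optimal diet: B, C — 2 of 4 types.

2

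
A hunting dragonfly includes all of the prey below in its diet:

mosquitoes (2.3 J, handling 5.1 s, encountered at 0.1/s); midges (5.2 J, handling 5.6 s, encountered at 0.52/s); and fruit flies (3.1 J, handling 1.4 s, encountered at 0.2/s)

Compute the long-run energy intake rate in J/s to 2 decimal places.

0.76 J/s

R = Σλ_iE_i / (1 + Σλ_ih_i)
Numerator: 0.1×2.3 + 0.52×5.2 + 0.2×3.1 = 3.554
Denominator: 1 + 0.1×5.1 + 0.52×5.6 + 0.2×1.4 = 4.702
R = 3.554/4.702 = 0.7558 J/s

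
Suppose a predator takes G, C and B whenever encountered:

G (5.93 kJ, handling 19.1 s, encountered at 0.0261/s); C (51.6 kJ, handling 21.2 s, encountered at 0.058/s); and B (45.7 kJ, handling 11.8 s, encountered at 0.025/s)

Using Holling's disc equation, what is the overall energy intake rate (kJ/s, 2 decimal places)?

1.42 kJ/s

Energy encountered per unit search time: 0.0261×5.93 + 0.058×51.6 + 0.025×45.7 = 4.29 kJ/s.
Handling time per unit search time: 0.0261×19.1 + 0.058×21.2 + 0.025×11.8 = 2.023.
Rate = 4.29/(1 + 2.023) = 1.419 kJ/s.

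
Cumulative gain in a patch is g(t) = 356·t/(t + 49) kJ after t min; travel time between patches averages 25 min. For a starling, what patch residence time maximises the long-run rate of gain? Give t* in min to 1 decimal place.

By the marginal value theorem, leave when the instantaneous gain rate g'(t) equals the habitat-wide average g(t)/(T + t).
g'(t) = 356·49/(t + 49)². Setting 356·49/(t+49)² = 356t/[(t+49)(25+t)] gives 49(25+t) = t(t+49), so t² = 49×25 = 1225.
t* = √1225 = 35 min.

35.0 min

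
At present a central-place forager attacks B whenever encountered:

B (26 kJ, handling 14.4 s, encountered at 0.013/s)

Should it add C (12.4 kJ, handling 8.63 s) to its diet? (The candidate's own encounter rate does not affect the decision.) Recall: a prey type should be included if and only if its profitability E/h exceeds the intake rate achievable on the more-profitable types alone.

On B alone, R = ΣλE/(1+Σλh) = 0.338/1.187 = 0.2847 kJ/s.
C: E/h = 12.4/8.63 = 1.437 kJ/s.
1.437 > 0.2847, so adding C raises the average — include it.

Yes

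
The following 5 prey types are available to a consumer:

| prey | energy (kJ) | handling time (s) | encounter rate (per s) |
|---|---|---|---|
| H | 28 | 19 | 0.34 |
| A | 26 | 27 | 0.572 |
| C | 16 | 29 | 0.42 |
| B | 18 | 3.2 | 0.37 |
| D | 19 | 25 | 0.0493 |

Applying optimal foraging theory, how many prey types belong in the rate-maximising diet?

Profitabilities (E/h, kJ/s): B 5.62, H 1.47, A 0.963, D 0.76, C 0.552. Add prey in this order while the next type's profitability exceeds the intake rate on those already taken.
Rate on top 1: 3.049. H: 1.47 < 3.049 → exclude; stop.
Optimal diet: B — 1 of 5 types.

1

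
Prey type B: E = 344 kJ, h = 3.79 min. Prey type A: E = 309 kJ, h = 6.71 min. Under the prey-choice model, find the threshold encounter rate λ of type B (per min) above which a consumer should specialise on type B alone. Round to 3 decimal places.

The zero-one rule: include type A iff E₂/h₂ > λE₁/(1+λh₁). Equality gives the switch point.
λE₁h₂ = E₂ + λE₂h₁ ⇒ λ = E₂/(E₁h₂ − E₂h₁) = 309/(2308 − 1171) = 0.2717 per min.

0.272 per min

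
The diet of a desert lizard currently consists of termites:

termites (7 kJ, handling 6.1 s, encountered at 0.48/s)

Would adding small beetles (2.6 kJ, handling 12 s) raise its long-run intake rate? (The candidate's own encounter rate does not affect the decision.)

Current rate: (0.48×7)/(1 + 0.48×6.1) = 0.8554 kJ/s.
Profitability of small beetles: 2.6/12 = 0.2167 kJ/s.
0.2167 < 0.8554, so adding small beetles would lower the average — exclude it.

No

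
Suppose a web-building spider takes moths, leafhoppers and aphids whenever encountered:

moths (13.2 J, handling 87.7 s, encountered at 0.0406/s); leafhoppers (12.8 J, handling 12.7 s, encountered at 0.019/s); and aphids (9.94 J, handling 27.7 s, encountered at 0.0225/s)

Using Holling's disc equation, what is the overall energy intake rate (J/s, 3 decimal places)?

Energy encountered per unit search time: 0.0406×13.2 + 0.019×12.8 + 0.0225×9.94 = 1.003 J/s.
Handling time per unit search time: 0.0406×87.7 + 0.019×12.7 + 0.0225×27.7 = 4.425.
Rate = 1.003/(1 + 4.425) = 0.1848 J/s.

0.185 J/s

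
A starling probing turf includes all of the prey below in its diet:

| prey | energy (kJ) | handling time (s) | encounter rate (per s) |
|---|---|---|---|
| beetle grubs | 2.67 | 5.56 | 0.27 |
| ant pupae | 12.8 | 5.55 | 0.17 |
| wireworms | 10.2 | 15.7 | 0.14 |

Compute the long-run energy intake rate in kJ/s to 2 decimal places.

Energy encountered per unit search time: 0.27×2.67 + 0.17×12.8 + 0.14×10.2 = 4.325 kJ/s.
Handling time per unit search time: 0.27×5.56 + 0.17×5.55 + 0.14×15.7 = 4.643.
Rate = 4.325/(1 + 4.643) = 0.7665 kJ/s.

0.77 kJ/s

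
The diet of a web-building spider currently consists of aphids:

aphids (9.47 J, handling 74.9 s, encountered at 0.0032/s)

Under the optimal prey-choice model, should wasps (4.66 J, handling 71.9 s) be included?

Yes

Intake rate on the current diet: R = (0.0032×9.47) / (1 + 0.0032×74.9) = 0.0303/1.24 = 0.02445 J/s.
Profitability of wasps: 4.66/71.9 = 0.06481 J/s.
0.06481 > 0.02445, so adding wasps raises the average — include it.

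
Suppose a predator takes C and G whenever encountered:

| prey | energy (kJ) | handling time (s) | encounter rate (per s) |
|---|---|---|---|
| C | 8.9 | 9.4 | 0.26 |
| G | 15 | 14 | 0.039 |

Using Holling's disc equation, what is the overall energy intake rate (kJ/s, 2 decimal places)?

Energy encountered per unit search time: 0.26×8.9 + 0.039×15 = 2.899 kJ/s.
Handling time per unit search time: 0.26×9.4 + 0.039×14 = 2.99.
Rate = 2.899/(1 + 2.99) = 0.7266 kJ/s.

0.73 kJ/s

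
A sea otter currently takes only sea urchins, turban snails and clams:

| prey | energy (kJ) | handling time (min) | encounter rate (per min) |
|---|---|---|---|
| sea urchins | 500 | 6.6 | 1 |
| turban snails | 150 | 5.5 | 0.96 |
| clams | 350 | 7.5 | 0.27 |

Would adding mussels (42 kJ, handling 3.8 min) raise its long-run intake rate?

No

Intake rate on the current diet: R = (1×500 + 0.96×150 + 0.27×350) / (1 + 1×6.6 + 0.96×5.5 + 0.27×7.5) = 738.5/14.9 = 49.55 kJ/min.
mussels: E/h = 42/3.8 = 11.05 kJ/min.
11.05 < 49.55, so adding mussels would lower the average — exclude it.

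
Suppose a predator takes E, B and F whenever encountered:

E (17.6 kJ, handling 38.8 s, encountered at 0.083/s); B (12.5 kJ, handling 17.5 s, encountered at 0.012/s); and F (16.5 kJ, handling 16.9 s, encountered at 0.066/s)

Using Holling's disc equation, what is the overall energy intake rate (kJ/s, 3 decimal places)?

Energy encountered per unit search time: 0.083×17.6 + 0.012×12.5 + 0.066×16.5 = 2.7 kJ/s.
Handling time per unit search time: 0.083×38.8 + 0.012×17.5 + 0.066×16.9 = 4.546.
Rate = 2.7/(1 + 4.546) = 0.4868 kJ/s.

0.487 kJ/s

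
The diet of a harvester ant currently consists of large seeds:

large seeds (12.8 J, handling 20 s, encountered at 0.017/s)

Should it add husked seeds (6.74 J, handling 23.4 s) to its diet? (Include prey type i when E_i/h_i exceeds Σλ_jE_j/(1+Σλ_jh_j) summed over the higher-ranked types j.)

Yes

On large seeds alone, R = ΣλE/(1+Σλh) = 0.2176/1.34 = 0.1624 J/s.
husked seeds: E/h = 6.74/23.4 = 0.288 J/s.
0.288 > 0.1624, so adding husked seeds raises the average — include it.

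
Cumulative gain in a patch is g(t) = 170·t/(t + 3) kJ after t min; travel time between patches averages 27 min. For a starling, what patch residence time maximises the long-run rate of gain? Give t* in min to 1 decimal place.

By the marginal value theorem, leave when the instantaneous gain rate g'(t) equals the habitat-wide average g(t)/(T + t).
g'(t) = 170·3/(t + 3)². Setting 170·3/(t+3)² = 170t/[(t+3)(27+t)] gives 3(27+t) = t(t+3), so t² = 3×27 = 81.
t* = √81 = 9 min.

9.0 min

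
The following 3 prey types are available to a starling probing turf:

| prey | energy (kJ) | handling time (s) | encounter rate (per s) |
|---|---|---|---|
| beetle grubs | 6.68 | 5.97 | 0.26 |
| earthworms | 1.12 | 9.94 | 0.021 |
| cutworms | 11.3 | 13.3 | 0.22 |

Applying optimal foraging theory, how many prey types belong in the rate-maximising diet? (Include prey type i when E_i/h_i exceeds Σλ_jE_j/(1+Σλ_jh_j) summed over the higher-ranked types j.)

2

E/h in descending order: beetle grubs 1.12, cutworms 0.85, earthworms 0.113 kJ/s. The optimal diet is the largest prefix of this list for which every included type satisfies E_i/h_i > R on the types above it.
Rate on top 1: 0.6805. cutworms: 0.85 > 0.6805 → include.
Rate on top 2: 0.7708. earthworms: 0.113 < 0.7708 → exclude; stop.
Optimal diet: beetle grubs, cutworms — 2 of 3 types.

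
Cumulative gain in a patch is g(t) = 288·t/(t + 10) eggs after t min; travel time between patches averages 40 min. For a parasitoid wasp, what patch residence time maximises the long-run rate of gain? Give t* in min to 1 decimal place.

Optimal t* satisfies g'(t*) = g(t*)/(T + t*).
g'(t) = 288·10/(t + 10)². Setting 288·10/(t+10)² = 288t/[(t+10)(40+t)] gives 10(40+t) = t(t+10), so t² = 10×40 = 400.
t* = √400 = 20 min.

20.0 min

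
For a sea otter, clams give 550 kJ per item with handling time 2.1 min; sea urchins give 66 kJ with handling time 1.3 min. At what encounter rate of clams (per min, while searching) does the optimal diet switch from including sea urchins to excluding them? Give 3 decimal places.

At the threshold, the rate on clams alone equals the profitability of sea urchins: λ·550/(1 + λ·2.1) = 66/1.3 = 50.77.
Rearranging, λ(550 − 50.77×2.1) = 50.77, so λ = 50.77/443.4 = 0.1145 per min.

0.115 per min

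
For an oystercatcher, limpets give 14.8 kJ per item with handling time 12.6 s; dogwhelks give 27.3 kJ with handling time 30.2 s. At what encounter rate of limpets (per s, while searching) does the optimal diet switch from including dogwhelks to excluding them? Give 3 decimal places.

At the threshold, the rate on limpets alone equals the profitability of dogwhelks: λ·14.8/(1 + λ·12.6) = 27.3/30.2 = 0.904.
Rearranging, λ(14.8 − 0.904×12.6) = 0.904, so λ = 0.904/3.41 = 0.2651 per s.

0.265 per s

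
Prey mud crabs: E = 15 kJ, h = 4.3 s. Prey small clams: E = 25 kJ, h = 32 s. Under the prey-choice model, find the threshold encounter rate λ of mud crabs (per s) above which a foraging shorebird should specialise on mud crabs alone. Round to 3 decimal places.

0.067 per s

At the threshold, the rate on mud crabs alone equals the profitability of small clams: λ·15/(1 + λ·4.3) = 25/32 = 0.7812.
Rearranging, λ(15 − 0.7812×4.3) = 0.7812, so λ = 0.7812/11.64 = 0.06711 per s.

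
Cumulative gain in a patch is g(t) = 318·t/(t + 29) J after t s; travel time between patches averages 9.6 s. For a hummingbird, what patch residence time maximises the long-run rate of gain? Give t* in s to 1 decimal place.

Maximise g(t)/(T+t): set derivative to zero → g'(t)(T+t) = g(t).
g'(t) = 318·29/(t + 29)². Setting 318·29/(t+29)² = 318t/[(t+29)(9.6+t)] gives 29(9.6+t) = t(t+29), so t² = 29×9.6 = 278.4.
t* = √278.4 = 16.69 s.

16.7 s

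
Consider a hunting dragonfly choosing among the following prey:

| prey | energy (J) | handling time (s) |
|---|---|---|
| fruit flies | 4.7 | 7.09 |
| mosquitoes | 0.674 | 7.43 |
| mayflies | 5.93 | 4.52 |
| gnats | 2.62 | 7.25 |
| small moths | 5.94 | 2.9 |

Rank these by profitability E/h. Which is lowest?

Profitability E/h (J/s): fruit flies = 4.7/7.09 = 0.663, mosquitoes = 0.674/7.43 = 0.0907, mayflies = 5.93/4.52 = 1.31, gnats = 2.62/7.25 = 0.361, small moths = 5.94/2.9 = 2.05.
Ranked: small moths > mayflies > fruit flies > gnats > mosquitoes.

mosquitoes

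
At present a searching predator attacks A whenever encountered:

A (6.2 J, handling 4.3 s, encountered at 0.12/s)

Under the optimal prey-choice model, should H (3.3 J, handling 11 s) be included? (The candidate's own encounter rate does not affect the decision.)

No

Intake rate on the current diet: R = (0.12×6.2) / (1 + 0.12×4.3) = 0.744/1.516 = 0.4908 J/s.
H: E/h = 3.3/11 = 0.3 J/s.
0.3 < 0.4908, so adding H would lower the average — exclude it.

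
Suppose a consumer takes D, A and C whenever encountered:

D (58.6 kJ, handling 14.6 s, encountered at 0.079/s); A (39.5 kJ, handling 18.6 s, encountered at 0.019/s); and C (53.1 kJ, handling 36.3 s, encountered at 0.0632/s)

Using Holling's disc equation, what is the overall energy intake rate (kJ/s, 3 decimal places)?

R = Σλ_iE_i / (1 + Σλ_ih_i)
Numerator: 0.079×58.6 + 0.019×39.5 + 0.0632×53.1 = 8.736
Denominator: 1 + 0.079×14.6 + 0.019×18.6 + 0.0632×36.3 = 4.801
R = 8.736/4.801 = 1.82 kJ/s

1.820 kJ/s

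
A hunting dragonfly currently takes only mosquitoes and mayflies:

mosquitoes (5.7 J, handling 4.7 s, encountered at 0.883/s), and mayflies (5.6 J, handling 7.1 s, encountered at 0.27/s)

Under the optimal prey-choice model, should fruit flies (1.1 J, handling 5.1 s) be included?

On mosquitoes and mayflies alone, R = ΣλE/(1+Σλh) = 6.545/7.067 = 0.9261 J/s.
fruit flies: E/h = 1.1/5.1 = 0.2157 J/s.
0.2157 < 0.9261, so adding fruit flies would lower the average — exclude it.

No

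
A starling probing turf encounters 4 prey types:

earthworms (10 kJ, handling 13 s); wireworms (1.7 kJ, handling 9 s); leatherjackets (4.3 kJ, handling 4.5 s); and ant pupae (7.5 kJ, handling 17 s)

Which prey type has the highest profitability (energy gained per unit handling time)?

In descending order of E/h:
leatherjackets: 4.3/4.5 = 0.956 kJ/s
earthworms: 10/13 = 0.769 kJ/s
ant pupae: 7.5/17 = 0.441 kJ/s
wireworms: 1.7/9 = 0.189 kJ/s

leatherjackets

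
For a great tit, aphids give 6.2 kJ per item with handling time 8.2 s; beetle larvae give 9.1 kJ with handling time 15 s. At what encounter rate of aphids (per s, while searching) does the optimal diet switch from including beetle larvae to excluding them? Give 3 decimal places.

The zero-one rule: include beetle larvae iff E₂/h₂ > λE₁/(1+λh₁). Equality gives the switch point.
λE₁h₂ = E₂ + λE₂h₁ ⇒ λ = E₂/(E₁h₂ − E₂h₁) = 9.1/(93 − 74.62) = 0.4951 per s.

0.495 per s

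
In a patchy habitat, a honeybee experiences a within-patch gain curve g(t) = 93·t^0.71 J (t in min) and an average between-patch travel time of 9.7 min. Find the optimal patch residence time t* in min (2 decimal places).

Maximise g(t)/(T+t): set derivative to zero → g'(t)(T+t) = g(t).
g'(t) = 0.71·93·t^-0.29. Setting 0.71·93·t^-0.29 = 93·t^0.71/(9.7+t) gives 0.71(9.7+t) = t, so 0.29·t = 0.71×9.7.
t* = 0.71×9.7/0.29 = 23.75 min.

23.75 min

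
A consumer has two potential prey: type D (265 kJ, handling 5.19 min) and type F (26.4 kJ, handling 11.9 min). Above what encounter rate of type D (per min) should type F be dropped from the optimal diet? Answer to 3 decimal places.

0.009 per min

At the threshold, the rate on type D alone equals the profitability of type F: λ·265/(1 + λ·5.19) = 26.4/11.9 = 2.218.
Rearranging, λ(265 − 2.218×5.19) = 2.218, so λ = 2.218/253.5 = 0.008752 per min.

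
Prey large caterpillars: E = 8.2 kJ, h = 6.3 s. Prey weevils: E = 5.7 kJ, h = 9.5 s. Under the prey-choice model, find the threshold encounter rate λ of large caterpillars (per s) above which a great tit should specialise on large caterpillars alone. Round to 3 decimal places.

0.136 per s

At the threshold, the rate on large caterpillars alone equals the profitability of weevils: λ·8.2/(1 + λ·6.3) = 5.7/9.5 = 0.6.
Rearranging, λ(8.2 − 0.6×6.3) = 0.6, so λ = 0.6/4.42 = 0.1357 per s.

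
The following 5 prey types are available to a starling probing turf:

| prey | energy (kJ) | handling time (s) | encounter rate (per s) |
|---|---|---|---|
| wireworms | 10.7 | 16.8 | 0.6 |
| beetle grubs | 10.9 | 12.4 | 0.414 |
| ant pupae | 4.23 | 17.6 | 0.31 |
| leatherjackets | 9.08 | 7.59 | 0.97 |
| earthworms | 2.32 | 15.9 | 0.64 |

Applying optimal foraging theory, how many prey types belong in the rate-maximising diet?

Profitabilities (E/h, kJ/s): leatherjackets 1.2, beetle grubs 0.879, wireworms 0.637, ant pupae 0.24, earthworms 0.146. Add prey in this order while the next type's profitability exceeds the intake rate on those already taken.
Rate on top 1: 1.053. beetle grubs: 0.879 < 1.053 → exclude; stop.
Optimal diet: leatherjackets — 1 of 5 types.

1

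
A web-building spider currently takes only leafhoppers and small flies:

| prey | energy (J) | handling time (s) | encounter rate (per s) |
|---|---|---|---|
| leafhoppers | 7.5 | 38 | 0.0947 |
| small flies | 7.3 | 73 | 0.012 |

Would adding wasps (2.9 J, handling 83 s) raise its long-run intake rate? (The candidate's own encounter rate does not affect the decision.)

On leafhoppers and small flies alone, R = ΣλE/(1+Σλh) = 0.7979/5.475 = 0.1457 J/s.
Profitability of wasps: 2.9/83 = 0.03494 J/s.
0.03494 < 0.1457, so adding wasps would lower the average — exclude it.

No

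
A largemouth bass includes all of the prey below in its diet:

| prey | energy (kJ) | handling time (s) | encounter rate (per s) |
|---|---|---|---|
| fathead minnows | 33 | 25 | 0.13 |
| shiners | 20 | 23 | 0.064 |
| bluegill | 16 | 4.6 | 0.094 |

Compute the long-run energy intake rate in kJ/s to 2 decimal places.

R = Σλ_iE_i / (1 + Σλ_ih_i)
Numerator: 0.13×33 + 0.064×20 + 0.094×16 = 7.074
Denominator: 1 + 0.13×25 + 0.064×23 + 0.094×4.6 = 6.154
R = 7.074/6.154 = 1.149 kJ/s

1.15 kJ/s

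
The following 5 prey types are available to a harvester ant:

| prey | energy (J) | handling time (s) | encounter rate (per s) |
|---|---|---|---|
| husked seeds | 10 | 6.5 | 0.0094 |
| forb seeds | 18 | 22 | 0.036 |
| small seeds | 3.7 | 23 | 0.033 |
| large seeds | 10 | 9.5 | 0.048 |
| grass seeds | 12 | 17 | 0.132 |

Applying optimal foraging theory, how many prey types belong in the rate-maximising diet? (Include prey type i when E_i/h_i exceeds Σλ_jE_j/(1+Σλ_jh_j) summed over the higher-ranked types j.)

Rank by E/h (J/s): husked seeds 1.54, large seeds 1.05, forb seeds 0.818, grass seeds 0.706, small seeds 0.161. Include each in turn until the next type's E/h falls below the running intake rate.
Rate on top 1: 0.08859. large seeds: 1.05 > 0.08859 → include.
Rate on top 2: 0.3784. forb seeds: 0.818 > 0.3784 → include.
Rate on top 3: 0.5292. grass seeds: 0.706 > 0.5292 → include.
Rate on top 4: 0.6163. small seeds: 0.161 < 0.6163 → exclude; stop.
Optimal diet: husked seeds, large seeds, forb seeds, grass seeds — 4 of 5 types.

4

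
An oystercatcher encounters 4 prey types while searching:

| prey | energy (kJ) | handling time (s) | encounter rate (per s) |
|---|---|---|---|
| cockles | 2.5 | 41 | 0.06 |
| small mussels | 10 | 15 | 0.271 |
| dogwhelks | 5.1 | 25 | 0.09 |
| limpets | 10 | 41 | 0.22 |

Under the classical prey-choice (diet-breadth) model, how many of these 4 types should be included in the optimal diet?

1

Rank by E/h (kJ/s): small mussels 0.667, limpets 0.244, dogwhelks 0.204, cockles 0.061. Include each in turn until the next type's E/h falls below the running intake rate.
Rate on top 1: 0.535. limpets: 0.244 < 0.535 → exclude; stop.
Optimal diet: small mussels — 1 of 4 types.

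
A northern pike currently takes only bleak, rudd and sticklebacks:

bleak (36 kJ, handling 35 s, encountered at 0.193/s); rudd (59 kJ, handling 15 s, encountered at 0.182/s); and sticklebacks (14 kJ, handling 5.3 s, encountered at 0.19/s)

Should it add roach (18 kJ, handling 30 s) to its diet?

Current rate: (0.193×36 + 0.182×59 + 0.19×14)/(1 + 0.193×35 + 0.182×15 + 0.19×5.3) = 1.77 kJ/s.
roach: E/h = 18/30 = 0.6 kJ/s.
0.6 < 1.77, so adding roach would lower the average — exclude it.

No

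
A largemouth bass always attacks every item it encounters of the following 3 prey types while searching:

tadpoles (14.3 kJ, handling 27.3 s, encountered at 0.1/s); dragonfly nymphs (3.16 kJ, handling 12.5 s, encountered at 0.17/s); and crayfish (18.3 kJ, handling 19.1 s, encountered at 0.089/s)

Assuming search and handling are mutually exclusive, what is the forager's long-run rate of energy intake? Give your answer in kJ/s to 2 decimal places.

0.48 kJ/s

R = (0.1×14.3 + 0.17×3.16 + 0.089×18.3) / (1 + 0.1×27.3 + 0.17×12.5 + 0.089×19.1) = 3.596/7.555 = 0.476 kJ/s.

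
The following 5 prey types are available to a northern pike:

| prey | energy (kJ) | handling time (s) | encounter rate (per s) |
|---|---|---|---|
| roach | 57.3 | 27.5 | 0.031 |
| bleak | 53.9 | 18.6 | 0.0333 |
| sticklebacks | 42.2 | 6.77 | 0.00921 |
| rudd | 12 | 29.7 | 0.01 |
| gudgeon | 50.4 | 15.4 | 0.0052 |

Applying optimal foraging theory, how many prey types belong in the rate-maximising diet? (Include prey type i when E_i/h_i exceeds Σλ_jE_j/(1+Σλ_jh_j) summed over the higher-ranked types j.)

E/h in descending order: sticklebacks 6.23, gudgeon 3.27, bleak 2.9, roach 2.08, rudd 0.404 kJ/s. The optimal diet is the largest prefix of this list for which every included type satisfies E_i/h_i > R on the types above it.
Rate on top 1: 0.3659. gudgeon: 3.27 > 0.3659 → include.
Rate on top 2: 0.5696. bleak: 2.9 > 0.5696 → include.
Rate on top 3: 1.388. roach: 2.08 > 1.388 → include.
Rate on top 4: 1.615. rudd: 0.404 < 1.615 → exclude; stop.
Optimal diet: sticklebacks, gudgeon, bleak, roach — 4 of 5 types.

4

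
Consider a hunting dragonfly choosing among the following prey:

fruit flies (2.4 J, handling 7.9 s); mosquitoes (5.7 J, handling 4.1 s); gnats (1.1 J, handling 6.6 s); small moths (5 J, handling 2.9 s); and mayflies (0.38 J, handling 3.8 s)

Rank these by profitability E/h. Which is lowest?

mayflies

In descending order of E/h:
small moths: 5/2.9 = 1.72 J/s
mosquitoes: 5.7/4.1 = 1.39 J/s
fruit flies: 2.4/7.9 = 0.304 J/s
gnats: 1.1/6.6 = 0.167 J/s
mayflies: 0.38/3.8 = 0.1 J/s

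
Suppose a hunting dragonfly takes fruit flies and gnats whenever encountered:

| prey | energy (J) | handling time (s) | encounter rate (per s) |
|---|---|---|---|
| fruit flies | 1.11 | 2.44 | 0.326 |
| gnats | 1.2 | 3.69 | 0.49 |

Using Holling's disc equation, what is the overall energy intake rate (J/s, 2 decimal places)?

Energy encountered per unit search time: 0.326×1.11 + 0.49×1.2 = 0.9499 J/s.
Handling time per unit search time: 0.326×2.44 + 0.49×3.69 = 2.604.
Rate = 0.9499/(1 + 2.604) = 0.2636 J/s.

0.26 J/s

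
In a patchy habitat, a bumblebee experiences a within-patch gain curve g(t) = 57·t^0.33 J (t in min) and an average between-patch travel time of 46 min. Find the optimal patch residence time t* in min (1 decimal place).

22.7 min

Optimal t* satisfies g'(t*) = g(t*)/(T + t*).
g'(t) = 0.33·57·t^-0.67. Setting 0.33·57·t^-0.67 = 57·t^0.33/(46+t) gives 0.33(46+t) = t, so 0.67·t = 0.33×46.
t* = 0.33×46/0.67 = 22.66 min.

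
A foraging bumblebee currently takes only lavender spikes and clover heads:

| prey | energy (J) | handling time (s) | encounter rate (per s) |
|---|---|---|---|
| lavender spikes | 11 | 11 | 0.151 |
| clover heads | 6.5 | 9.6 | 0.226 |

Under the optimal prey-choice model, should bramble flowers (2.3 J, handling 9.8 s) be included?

No

Intake rate on the current diet: R = (0.151×11 + 0.226×6.5) / (1 + 0.151×11 + 0.226×9.6) = 3.13/4.831 = 0.648 J/s.
bramble flowers: E/h = 2.3/9.8 = 0.2347 J/s.
0.2347 < 0.648, so adding bramble flowers would lower the average — exclude it.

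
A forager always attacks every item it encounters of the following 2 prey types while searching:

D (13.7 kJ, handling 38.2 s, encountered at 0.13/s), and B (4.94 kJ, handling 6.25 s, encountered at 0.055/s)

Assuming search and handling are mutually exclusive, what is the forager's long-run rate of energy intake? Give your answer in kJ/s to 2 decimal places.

Energy encountered per unit search time: 0.13×13.7 + 0.055×4.94 = 2.053 kJ/s.
Handling time per unit search time: 0.13×38.2 + 0.055×6.25 = 5.31.
Rate = 2.053/(1 + 5.31) = 0.3253 kJ/s.

0.33 kJ/s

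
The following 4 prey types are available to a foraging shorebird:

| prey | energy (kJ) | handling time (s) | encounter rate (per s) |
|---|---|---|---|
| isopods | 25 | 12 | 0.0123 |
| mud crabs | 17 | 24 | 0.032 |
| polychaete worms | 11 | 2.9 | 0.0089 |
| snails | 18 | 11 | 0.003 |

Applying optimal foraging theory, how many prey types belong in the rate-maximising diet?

Profitabilities (E/h, kJ/s): polychaete worms 3.79, isopods 2.08, snails 1.64, mud crabs 0.708. Add prey in this order while the next type's profitability exceeds the intake rate on those already taken.
Rate on top 1: 0.09544. isopods: 2.08 > 0.09544 → include.
Rate on top 2: 0.3455. snails: 1.64 > 0.3455 → include.
Rate on top 3: 0.3808. mud crabs: 0.708 > 0.3808 → include.
Optimal diet: polychaete worms, isopods, snails, mud crabs — 4 of 4 types.

4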